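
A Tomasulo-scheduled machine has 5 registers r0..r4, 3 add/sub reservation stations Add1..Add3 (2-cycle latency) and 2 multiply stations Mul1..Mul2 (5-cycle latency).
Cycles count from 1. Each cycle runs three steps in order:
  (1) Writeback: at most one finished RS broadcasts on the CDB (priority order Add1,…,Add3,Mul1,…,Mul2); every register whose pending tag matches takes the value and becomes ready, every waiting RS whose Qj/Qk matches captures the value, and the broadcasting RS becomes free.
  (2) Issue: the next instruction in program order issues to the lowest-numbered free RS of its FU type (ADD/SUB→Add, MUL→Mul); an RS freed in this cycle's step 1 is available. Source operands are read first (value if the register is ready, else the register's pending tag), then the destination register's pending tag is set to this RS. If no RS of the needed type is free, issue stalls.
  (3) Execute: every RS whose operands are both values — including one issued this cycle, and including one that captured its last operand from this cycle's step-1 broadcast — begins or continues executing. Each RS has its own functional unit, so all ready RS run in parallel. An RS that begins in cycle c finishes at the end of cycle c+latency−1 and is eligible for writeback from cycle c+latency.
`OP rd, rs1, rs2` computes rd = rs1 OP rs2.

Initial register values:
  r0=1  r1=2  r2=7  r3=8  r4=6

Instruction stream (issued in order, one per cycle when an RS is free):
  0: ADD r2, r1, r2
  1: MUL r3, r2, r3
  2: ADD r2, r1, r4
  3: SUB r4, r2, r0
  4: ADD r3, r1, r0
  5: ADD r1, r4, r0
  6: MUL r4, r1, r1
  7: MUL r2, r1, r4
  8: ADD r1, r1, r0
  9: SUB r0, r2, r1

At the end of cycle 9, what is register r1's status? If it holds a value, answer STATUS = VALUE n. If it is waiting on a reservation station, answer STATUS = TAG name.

c1: issue ADD r2<-Add1 | r0:1,r1:2,r2:Add1,r3:8,r4:6
c2: issue MUL r3<-Mul1 | r0:1,r1:2,r2:Add1,r3:Mul1,r4:6
c3: CDB Add1=9; issue ADD r2<-Add1 | r0:1,r1:2,r2:Add1,r3:Mul1,r4:6
c4: issue SUB r4<-Add2 | r0:1,r1:2,r2:Add1,r3:Mul1,r4:Add2
c5: CDB Add1=8; issue ADD r3<-Add1 | r0:1,r1:2,r2:8,r3:Add1,r4:Add2
c6: issue ADD r1<-Add3 | r0:1,r1:Add3,r2:8,r3:Add1,r4:Add2
c7: CDB Add1=3; issue MUL r4<-Mul2 | r0:1,r1:Add3,r2:8,r3:3,r4:Mul2
c8: CDB Add2=7; stall | r0:1,r1:Add3,r2:8,r3:3,r4:Mul2
c9: CDB Mul1=72; issue MUL r2<-Mul1 | r0:1,r1:Add3,r2:Mul1,r3:3,r4:Mul2

STATUS = TAG Add3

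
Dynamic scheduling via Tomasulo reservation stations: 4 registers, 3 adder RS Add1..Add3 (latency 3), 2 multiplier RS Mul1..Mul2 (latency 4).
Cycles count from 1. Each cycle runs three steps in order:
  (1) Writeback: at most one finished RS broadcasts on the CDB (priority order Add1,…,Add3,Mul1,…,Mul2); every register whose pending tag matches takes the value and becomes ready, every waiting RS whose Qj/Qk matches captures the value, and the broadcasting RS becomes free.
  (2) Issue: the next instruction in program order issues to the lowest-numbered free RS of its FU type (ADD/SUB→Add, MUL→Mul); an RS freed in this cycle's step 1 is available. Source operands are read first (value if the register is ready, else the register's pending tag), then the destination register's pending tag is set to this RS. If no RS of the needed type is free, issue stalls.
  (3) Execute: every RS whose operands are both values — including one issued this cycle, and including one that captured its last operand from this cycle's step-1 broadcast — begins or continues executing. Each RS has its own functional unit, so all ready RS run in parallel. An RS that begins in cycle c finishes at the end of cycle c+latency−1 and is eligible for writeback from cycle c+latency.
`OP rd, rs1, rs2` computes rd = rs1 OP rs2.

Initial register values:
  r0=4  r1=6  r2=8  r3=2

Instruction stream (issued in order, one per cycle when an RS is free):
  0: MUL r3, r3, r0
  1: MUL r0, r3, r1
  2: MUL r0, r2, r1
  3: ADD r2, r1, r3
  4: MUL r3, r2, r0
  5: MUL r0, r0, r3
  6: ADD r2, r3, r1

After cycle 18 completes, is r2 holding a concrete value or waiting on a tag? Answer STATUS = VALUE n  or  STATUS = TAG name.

STATUS = VALUE 678

cycle 1: issue MUL r3<-Mul1 // r0:4,r1:6,r2:8,r3:Mul1
cycle 2: issue MUL r0<-Mul2 // r0:Mul2,r1:6,r2:8,r3:Mul1
cycle 3: stall // r0:Mul2,r1:6,r2:8,r3:Mul1
cycle 4: stall // r0:Mul2,r1:6,r2:8,r3:Mul1
cycle 5: CDB Mul1=8; issue MUL r0<-Mul1 // r0:Mul1,r1:6,r2:8,r3:8
cycle 6: issue ADD r2<-Add1 // r0:Mul1,r1:6,r2:Add1,r3:8
cycle 7: stall // r0:Mul1,r1:6,r2:Add1,r3:8
cycle 8: stall // r0:Mul1,r1:6,r2:Add1,r3:8
cycle 9: CDB Add1=14; stall // r0:Mul1,r1:6,r2:14,r3:8
cycle 10: CDB Mul1=48; issue MUL r3<-Mul1 // r0:48,r1:6,r2:14,r3:Mul1
cycle 11: CDB Mul2=48; issue MUL r0<-Mul2 // r0:Mul2,r1:6,r2:14,r3:Mul1
cycle 12: issue ADD r2<-Add1 // r0:Mul2,r1:6,r2:Add1,r3:Mul1
cycle 13: - // r0:Mul2,r1:6,r2:Add1,r3:Mul1
cycle 14: CDB Mul1=672 // r0:Mul2,r1:6,r2:Add1,r3:672
cycle 15: - // r0:Mul2,r1:6,r2:Add1,r3:672
cycle 16: - // r0:Mul2,r1:6,r2:Add1,r3:672
cycle 17: CDB Add1=678 // r0:Mul2,r1:6,r2:678,r3:672
cycle 18: CDB Mul2=32256 // r0:32256,r1:6,r2:678,r3:672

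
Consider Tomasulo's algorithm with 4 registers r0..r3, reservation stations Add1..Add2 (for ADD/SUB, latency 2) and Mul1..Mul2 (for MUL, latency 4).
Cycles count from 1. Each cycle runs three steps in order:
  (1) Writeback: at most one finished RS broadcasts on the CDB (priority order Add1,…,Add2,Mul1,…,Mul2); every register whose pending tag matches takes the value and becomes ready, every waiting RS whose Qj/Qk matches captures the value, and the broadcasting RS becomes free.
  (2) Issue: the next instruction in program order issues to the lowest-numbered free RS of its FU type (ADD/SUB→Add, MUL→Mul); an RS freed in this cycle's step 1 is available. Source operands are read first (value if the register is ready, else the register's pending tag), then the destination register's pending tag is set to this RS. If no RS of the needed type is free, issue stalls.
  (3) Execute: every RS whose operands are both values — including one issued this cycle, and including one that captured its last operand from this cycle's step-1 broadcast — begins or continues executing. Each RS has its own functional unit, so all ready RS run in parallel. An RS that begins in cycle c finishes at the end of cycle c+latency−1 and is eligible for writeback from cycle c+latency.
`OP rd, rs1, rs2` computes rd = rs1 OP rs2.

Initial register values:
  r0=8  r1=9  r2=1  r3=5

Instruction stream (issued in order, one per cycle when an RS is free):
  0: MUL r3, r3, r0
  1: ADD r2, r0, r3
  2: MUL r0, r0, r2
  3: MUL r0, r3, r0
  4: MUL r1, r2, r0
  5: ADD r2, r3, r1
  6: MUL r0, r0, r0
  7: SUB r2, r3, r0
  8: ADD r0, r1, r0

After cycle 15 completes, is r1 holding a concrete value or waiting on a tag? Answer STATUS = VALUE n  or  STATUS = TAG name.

STATUS = TAG Mul2

  c1: issue MUL r3<-Mul1  regs: r0:8,r1:9,r2:1,r3:Mul1
  c2: issue ADD r2<-Add1  regs: r0:8,r1:9,r2:Add1,r3:Mul1
  c3: issue MUL r0<-Mul2  regs: r0:Mul2,r1:9,r2:Add1,r3:Mul1
  c4: stall  regs: r0:Mul2,r1:9,r2:Add1,r3:Mul1
  c5: CDB Mul1=40; issue MUL r0<-Mul1  regs: r0:Mul1,r1:9,r2:Add1,r3:40
  c6: stall  regs: r0:Mul1,r1:9,r2:Add1,r3:40
  c7: CDB Add1=48; stall  regs: r0:Mul1,r1:9,r2:48,r3:40
  c8: stall  regs: r0:Mul1,r1:9,r2:48,r3:40
  c9: stall  regs: r0:Mul1,r1:9,r2:48,r3:40
  c10: stall  regs: r0:Mul1,r1:9,r2:48,r3:40
  c11: CDB Mul2=384; issue MUL r1<-Mul2  regs: r0:Mul1,r1:Mul2,r2:48,r3:40
  c12: issue ADD r2<-Add1  regs: r0:Mul1,r1:Mul2,r2:Add1,r3:40
  c13: stall  regs: r0:Mul1,r1:Mul2,r2:Add1,r3:40
  c14: stall  regs: r0:Mul1,r1:Mul2,r2:Add1,r3:40
  c15: CDB Mul1=15360; issue MUL r0<-Mul1  regs: r0:Mul1,r1:Mul2,r2:Add1,r3:40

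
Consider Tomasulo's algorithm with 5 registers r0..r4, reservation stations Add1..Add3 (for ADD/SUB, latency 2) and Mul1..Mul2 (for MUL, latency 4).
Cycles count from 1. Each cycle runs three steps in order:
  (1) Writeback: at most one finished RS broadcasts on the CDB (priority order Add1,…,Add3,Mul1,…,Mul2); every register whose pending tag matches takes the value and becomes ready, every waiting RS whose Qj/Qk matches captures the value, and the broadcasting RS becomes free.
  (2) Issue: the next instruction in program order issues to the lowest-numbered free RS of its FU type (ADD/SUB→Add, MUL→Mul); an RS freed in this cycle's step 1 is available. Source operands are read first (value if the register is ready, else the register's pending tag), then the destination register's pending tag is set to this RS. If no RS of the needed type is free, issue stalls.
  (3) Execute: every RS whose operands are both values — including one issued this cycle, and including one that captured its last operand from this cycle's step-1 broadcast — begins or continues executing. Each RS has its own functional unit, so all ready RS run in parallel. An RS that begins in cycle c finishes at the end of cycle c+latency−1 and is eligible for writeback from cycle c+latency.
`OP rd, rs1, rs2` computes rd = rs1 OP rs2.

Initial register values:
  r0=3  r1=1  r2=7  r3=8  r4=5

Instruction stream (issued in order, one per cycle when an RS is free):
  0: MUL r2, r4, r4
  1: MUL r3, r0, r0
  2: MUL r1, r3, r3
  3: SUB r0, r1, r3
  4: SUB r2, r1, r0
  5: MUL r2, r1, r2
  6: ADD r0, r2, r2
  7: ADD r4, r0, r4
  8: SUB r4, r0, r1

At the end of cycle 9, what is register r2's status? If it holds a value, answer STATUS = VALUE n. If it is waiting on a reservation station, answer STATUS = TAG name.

cycle 1: issue MUL r2<-Mul1 // r0:3,r1:1,r2:Mul1,r3:8,r4:5
cycle 2: issue MUL r3<-Mul2 // r0:3,r1:1,r2:Mul1,r3:Mul2,r4:5
cycle 3: stall // r0:3,r1:1,r2:Mul1,r3:Mul2,r4:5
cycle 4: stall // r0:3,r1:1,r2:Mul1,r3:Mul2,r4:5
cycle 5: CDB Mul1=25; issue MUL r1<-Mul1 // r0:3,r1:Mul1,r2:25,r3:Mul2,r4:5
cycle 6: CDB Mul2=9; issue SUB r0<-Add1 // r0:Add1,r1:Mul1,r2:25,r3:9,r4:5
cycle 7: issue SUB r2<-Add2 // r0:Add1,r1:Mul1,r2:Add2,r3:9,r4:5
cycle 8: issue MUL r2<-Mul2 // r0:Add1,r1:Mul1,r2:Mul2,r3:9,r4:5
cycle 9: issue ADD r0<-Add3 // r0:Add3,r1:Mul1,r2:Mul2,r3:9,r4:5

STATUS = TAG Mul2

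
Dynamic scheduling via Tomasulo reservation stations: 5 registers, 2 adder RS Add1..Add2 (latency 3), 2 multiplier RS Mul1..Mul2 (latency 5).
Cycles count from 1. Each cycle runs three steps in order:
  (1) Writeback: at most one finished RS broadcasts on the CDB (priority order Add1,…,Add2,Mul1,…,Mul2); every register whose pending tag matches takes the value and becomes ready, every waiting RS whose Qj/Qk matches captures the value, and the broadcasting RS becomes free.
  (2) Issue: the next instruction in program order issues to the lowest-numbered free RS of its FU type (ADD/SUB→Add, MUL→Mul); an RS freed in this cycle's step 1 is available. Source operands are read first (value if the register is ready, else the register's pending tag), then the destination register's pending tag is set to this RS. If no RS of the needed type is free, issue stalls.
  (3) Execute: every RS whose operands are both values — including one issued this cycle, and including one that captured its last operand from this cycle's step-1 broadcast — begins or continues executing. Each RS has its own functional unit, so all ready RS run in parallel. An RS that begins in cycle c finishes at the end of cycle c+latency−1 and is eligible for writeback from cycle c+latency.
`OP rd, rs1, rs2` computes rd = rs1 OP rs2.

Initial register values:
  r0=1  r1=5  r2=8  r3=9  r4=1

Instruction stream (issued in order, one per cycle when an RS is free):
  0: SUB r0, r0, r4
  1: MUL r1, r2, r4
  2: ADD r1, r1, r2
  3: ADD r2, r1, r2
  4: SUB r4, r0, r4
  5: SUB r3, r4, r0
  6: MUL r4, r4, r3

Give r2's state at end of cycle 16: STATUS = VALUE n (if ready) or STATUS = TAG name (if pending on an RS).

cycle 1: issue SUB r0<-Add1 // r0:Add1,r1:5,r2:8,r3:9,r4:1
cycle 2: issue MUL r1<-Mul1 // r0:Add1,r1:Mul1,r2:8,r3:9,r4:1
cycle 3: issue ADD r1<-Add2 // r0:Add1,r1:Add2,r2:8,r3:9,r4:1
cycle 4: CDB Add1=0; issue ADD r2<-Add1 // r0:0,r1:Add2,r2:Add1,r3:9,r4:1
cycle 5: stall // r0:0,r1:Add2,r2:Add1,r3:9,r4:1
cycle 6: stall // r0:0,r1:Add2,r2:Add1,r3:9,r4:1
cycle 7: CDB Mul1=8; stall // r0:0,r1:Add2,r2:Add1,r3:9,r4:1
cycle 8: stall // r0:0,r1:Add2,r2:Add1,r3:9,r4:1
cycle 9: stall // r0:0,r1:Add2,r2:Add1,r3:9,r4:1
cycle 10: CDB Add2=16; issue SUB r4<-Add2 // r0:0,r1:16,r2:Add1,r3:9,r4:Add2
cycle 11: stall // r0:0,r1:16,r2:Add1,r3:9,r4:Add2
cycle 12: stall // r0:0,r1:16,r2:Add1,r3:9,r4:Add2
cycle 13: CDB Add1=24; issue SUB r3<-Add1 // r0:0,r1:16,r2:24,r3:Add1,r4:Add2
cycle 14: CDB Add2=-1; issue MUL r4<-Mul1 // r0:0,r1:16,r2:24,r3:Add1,r4:Mul1
cycle 15: - // r0:0,r1:16,r2:24,r3:Add1,r4:Mul1
cycle 16: - // r0:0,r1:16,r2:24,r3:Add1,r4:Mul1

STATUS = VALUE 24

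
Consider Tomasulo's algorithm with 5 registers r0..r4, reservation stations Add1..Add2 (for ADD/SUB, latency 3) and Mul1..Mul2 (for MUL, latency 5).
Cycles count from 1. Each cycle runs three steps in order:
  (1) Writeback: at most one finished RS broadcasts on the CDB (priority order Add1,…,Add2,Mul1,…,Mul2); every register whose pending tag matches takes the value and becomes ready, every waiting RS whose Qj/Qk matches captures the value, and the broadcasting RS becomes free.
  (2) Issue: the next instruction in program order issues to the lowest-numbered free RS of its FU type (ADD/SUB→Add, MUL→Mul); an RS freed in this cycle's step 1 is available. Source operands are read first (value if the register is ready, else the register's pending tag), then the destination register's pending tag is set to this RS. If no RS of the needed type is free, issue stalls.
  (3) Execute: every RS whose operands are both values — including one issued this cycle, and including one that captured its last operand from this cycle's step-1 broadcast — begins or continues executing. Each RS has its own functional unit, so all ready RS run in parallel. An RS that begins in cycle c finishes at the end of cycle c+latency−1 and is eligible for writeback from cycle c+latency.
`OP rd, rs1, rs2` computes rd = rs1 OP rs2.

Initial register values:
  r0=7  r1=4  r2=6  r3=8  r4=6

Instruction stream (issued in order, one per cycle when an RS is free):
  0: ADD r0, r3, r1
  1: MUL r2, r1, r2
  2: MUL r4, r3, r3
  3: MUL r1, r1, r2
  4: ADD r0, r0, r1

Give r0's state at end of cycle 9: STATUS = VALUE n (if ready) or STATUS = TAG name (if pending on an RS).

STATUS = TAG Add1

  c1: issue ADD r0<-Add1  regs: r0:Add1,r1:4,r2:6,r3:8,r4:6
  c2: issue MUL r2<-Mul1  regs: r0:Add1,r1:4,r2:Mul1,r3:8,r4:6
  c3: issue MUL r4<-Mul2  regs: r0:Add1,r1:4,r2:Mul1,r3:8,r4:Mul2
  c4: CDB Add1=12; stall  regs: r0:12,r1:4,r2:Mul1,r3:8,r4:Mul2
  c5: stall  regs: r0:12,r1:4,r2:Mul1,r3:8,r4:Mul2
  c6: stall  regs: r0:12,r1:4,r2:Mul1,r3:8,r4:Mul2
  c7: CDB Mul1=24; issue MUL r1<-Mul1  regs: r0:12,r1:Mul1,r2:24,r3:8,r4:Mul2
  c8: CDB Mul2=64; issue ADD r0<-Add1  regs: r0:Add1,r1:Mul1,r2:24,r3:8,r4:64
  c9: -  regs: r0:Add1,r1:Mul1,r2:24,r3:8,r4:64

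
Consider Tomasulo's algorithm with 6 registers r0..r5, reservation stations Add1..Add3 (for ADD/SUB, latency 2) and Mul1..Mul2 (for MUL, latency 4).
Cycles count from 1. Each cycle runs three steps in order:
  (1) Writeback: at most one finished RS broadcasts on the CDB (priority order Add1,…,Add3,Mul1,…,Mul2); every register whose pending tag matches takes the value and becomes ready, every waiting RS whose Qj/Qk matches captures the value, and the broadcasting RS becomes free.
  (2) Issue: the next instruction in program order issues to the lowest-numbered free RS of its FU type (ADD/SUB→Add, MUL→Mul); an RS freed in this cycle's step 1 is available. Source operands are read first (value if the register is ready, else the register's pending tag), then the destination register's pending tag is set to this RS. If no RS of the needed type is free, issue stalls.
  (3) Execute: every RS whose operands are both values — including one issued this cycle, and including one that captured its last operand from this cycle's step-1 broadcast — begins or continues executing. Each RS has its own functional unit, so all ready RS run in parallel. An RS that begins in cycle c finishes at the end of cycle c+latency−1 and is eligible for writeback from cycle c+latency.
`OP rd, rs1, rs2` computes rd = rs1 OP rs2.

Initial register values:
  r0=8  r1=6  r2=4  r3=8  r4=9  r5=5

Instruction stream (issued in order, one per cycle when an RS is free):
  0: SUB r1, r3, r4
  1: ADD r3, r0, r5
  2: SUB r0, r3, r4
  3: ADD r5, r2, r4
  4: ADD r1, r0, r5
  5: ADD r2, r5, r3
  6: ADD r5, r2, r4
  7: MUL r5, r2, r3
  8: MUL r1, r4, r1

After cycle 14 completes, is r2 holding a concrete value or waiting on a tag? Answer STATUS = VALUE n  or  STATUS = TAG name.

c1: issue SUB r1<-Add1 | r0:8,r1:Add1,r2:4,r3:8,r4:9,r5:5
c2: issue ADD r3<-Add2 | r0:8,r1:Add1,r2:4,r3:Add2,r4:9,r5:5
c3: CDB Add1=-1; issue SUB r0<-Add1 | r0:Add1,r1:-1,r2:4,r3:Add2,r4:9,r5:5
c4: CDB Add2=13; issue ADD r5<-Add2 | r0:Add1,r1:-1,r2:4,r3:13,r4:9,r5:Add2
c5: issue ADD r1<-Add3 | r0:Add1,r1:Add3,r2:4,r3:13,r4:9,r5:Add2
c6: CDB Add1=4; issue ADD r2<-Add1 | r0:4,r1:Add3,r2:Add1,r3:13,r4:9,r5:Add2
c7: CDB Add2=13; issue ADD r5<-Add2 | r0:4,r1:Add3,r2:Add1,r3:13,r4:9,r5:Add2
c8: issue MUL r5<-Mul1 | r0:4,r1:Add3,r2:Add1,r3:13,r4:9,r5:Mul1
c9: CDB Add1=26; issue MUL r1<-Mul2 | r0:4,r1:Mul2,r2:26,r3:13,r4:9,r5:Mul1
c10: CDB Add3=17 | r0:4,r1:Mul2,r2:26,r3:13,r4:9,r5:Mul1
c11: CDB Add2=35 | r0:4,r1:Mul2,r2:26,r3:13,r4:9,r5:Mul1
c12: - | r0:4,r1:Mul2,r2:26,r3:13,r4:9,r5:Mul1
c13: CDB Mul1=338 | r0:4,r1:Mul2,r2:26,r3:13,r4:9,r5:338
c14: CDB Mul2=153 | r0:4,r1:153,r2:26,r3:13,r4:9,r5:338

STATUS = VALUE 26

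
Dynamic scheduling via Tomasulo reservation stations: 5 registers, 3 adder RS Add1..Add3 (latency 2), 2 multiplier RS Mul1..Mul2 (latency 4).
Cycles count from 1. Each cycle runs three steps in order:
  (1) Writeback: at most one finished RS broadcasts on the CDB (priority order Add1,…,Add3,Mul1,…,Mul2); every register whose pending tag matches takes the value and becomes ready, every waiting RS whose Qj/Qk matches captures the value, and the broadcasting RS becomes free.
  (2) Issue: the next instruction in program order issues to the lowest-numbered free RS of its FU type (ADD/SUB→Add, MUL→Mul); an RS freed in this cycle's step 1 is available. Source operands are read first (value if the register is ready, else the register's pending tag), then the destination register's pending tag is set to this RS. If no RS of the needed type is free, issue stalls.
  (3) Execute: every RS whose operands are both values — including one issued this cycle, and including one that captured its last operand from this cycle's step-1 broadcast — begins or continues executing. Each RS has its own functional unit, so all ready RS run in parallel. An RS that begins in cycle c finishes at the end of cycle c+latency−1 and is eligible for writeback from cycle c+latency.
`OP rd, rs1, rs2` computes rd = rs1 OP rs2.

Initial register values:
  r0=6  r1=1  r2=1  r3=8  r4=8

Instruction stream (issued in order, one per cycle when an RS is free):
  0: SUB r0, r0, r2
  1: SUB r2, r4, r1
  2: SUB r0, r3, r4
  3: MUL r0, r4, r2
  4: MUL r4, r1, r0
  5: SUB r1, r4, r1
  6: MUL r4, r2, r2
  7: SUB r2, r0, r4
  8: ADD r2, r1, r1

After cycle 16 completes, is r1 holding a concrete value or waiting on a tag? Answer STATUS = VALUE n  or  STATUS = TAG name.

STATUS = VALUE 55

cycle 1: issue SUB r0<-Add1 // r0:Add1,r1:1,r2:1,r3:8,r4:8
cycle 2: issue SUB r2<-Add2 // r0:Add1,r1:1,r2:Add2,r3:8,r4:8
cycle 3: CDB Add1=5; issue SUB r0<-Add1 // r0:Add1,r1:1,r2:Add2,r3:8,r4:8
cycle 4: CDB Add2=7; issue MUL r0<-Mul1 // r0:Mul1,r1:1,r2:7,r3:8,r4:8
cycle 5: CDB Add1=0; issue MUL r4<-Mul2 // r0:Mul1,r1:1,r2:7,r3:8,r4:Mul2
cycle 6: issue SUB r1<-Add1 // r0:Mul1,r1:Add1,r2:7,r3:8,r4:Mul2
cycle 7: stall // r0:Mul1,r1:Add1,r2:7,r3:8,r4:Mul2
cycle 8: CDB Mul1=56; issue MUL r4<-Mul1 // r0:56,r1:Add1,r2:7,r3:8,r4:Mul1
cycle 9: issue SUB r2<-Add2 // r0:56,r1:Add1,r2:Add2,r3:8,r4:Mul1
cycle 10: issue ADD r2<-Add3 // r0:56,r1:Add1,r2:Add3,r3:8,r4:Mul1
cycle 11: - // r0:56,r1:Add1,r2:Add3,r3:8,r4:Mul1
cycle 12: CDB Mul1=49 // r0:56,r1:Add1,r2:Add3,r3:8,r4:49
cycle 13: CDB Mul2=56 // r0:56,r1:Add1,r2:Add3,r3:8,r4:49
cycle 14: CDB Add2=7 // r0:56,r1:Add1,r2:Add3,r3:8,r4:49
cycle 15: CDB Add1=55 // r0:56,r1:55,r2:Add3,r3:8,r4:49
cycle 16: - // r0:56,r1:55,r2:Add3,r3:8,r4:49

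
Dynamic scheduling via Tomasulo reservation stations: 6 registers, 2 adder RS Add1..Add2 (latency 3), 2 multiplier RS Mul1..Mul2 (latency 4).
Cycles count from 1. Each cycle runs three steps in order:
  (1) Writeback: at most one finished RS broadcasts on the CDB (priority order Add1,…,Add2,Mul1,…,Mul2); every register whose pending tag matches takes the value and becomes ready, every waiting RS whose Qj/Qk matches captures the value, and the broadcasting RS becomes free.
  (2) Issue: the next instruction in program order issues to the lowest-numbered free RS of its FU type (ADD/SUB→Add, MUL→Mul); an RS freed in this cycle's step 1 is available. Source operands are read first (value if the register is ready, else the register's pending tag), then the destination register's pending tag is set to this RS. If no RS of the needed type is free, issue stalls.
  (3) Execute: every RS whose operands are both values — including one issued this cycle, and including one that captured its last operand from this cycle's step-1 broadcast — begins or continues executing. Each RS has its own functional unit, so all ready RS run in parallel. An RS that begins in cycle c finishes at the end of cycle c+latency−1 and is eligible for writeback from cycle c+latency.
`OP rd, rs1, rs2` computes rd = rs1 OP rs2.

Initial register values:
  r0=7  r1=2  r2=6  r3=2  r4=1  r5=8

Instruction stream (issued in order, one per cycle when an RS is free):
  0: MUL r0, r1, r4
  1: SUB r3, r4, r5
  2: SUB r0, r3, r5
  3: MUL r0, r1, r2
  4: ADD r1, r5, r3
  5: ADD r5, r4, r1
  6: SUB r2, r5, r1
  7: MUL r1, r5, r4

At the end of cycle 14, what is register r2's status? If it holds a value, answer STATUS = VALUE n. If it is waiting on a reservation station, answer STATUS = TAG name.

STATUS = VALUE 1

c1: issue MUL r0<-Mul1 | r0:Mul1,r1:2,r2:6,r3:2,r4:1,r5:8
c2: issue SUB r3<-Add1 | r0:Mul1,r1:2,r2:6,r3:Add1,r4:1,r5:8
c3: issue SUB r0<-Add2 | r0:Add2,r1:2,r2:6,r3:Add1,r4:1,r5:8
c4: issue MUL r0<-Mul2 | r0:Mul2,r1:2,r2:6,r3:Add1,r4:1,r5:8
c5: CDB Add1=-7; issue ADD r1<-Add1 | r0:Mul2,r1:Add1,r2:6,r3:-7,r4:1,r5:8
c6: CDB Mul1=2; stall | r0:Mul2,r1:Add1,r2:6,r3:-7,r4:1,r5:8
c7: stall | r0:Mul2,r1:Add1,r2:6,r3:-7,r4:1,r5:8
c8: CDB Add1=1; issue ADD r5<-Add1 | r0:Mul2,r1:1,r2:6,r3:-7,r4:1,r5:Add1
c9: CDB Add2=-15; issue SUB r2<-Add2 | r0:Mul2,r1:1,r2:Add2,r3:-7,r4:1,r5:Add1
c10: CDB Mul2=12; issue MUL r1<-Mul1 | r0:12,r1:Mul1,r2:Add2,r3:-7,r4:1,r5:Add1
c11: CDB Add1=2 | r0:12,r1:Mul1,r2:Add2,r3:-7,r4:1,r5:2
c12: - | r0:12,r1:Mul1,r2:Add2,r3:-7,r4:1,r5:2
c13: - | r0:12,r1:Mul1,r2:Add2,r3:-7,r4:1,r5:2
c14: CDB Add2=1 | r0:12,r1:Mul1,r2:1,r3:-7,r4:1,r5:2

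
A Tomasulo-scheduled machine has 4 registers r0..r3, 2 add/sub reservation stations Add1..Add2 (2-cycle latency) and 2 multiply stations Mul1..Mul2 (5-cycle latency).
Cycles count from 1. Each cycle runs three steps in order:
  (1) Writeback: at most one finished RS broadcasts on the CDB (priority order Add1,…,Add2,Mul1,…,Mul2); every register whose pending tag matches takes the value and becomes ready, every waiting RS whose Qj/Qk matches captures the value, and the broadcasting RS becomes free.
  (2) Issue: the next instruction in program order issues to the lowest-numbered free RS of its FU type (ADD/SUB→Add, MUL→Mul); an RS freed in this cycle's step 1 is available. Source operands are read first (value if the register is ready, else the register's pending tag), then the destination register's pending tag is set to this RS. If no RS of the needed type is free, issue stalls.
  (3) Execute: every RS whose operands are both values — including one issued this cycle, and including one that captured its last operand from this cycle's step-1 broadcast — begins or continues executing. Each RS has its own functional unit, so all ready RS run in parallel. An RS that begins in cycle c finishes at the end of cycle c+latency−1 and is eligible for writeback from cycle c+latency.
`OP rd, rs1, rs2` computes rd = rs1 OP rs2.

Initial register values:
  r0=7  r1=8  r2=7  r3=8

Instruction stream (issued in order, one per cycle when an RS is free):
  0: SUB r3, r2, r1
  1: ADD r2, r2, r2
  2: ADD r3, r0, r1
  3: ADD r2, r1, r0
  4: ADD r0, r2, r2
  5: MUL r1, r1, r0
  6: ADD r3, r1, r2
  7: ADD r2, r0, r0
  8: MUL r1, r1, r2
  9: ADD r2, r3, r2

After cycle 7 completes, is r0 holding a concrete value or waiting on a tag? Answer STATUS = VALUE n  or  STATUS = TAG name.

cycle 1: issue SUB r3<-Add1 // r0:7,r1:8,r2:7,r3:Add1
cycle 2: issue ADD r2<-Add2 // r0:7,r1:8,r2:Add2,r3:Add1
cycle 3: CDB Add1=-1; issue ADD r3<-Add1 // r0:7,r1:8,r2:Add2,r3:Add1
cycle 4: CDB Add2=14; issue ADD r2<-Add2 // r0:7,r1:8,r2:Add2,r3:Add1
cycle 5: CDB Add1=15; issue ADD r0<-Add1 // r0:Add1,r1:8,r2:Add2,r3:15
cycle 6: CDB Add2=15; issue MUL r1<-Mul1 // r0:Add1,r1:Mul1,r2:15,r3:15
cycle 7: issue ADD r3<-Add2 // r0:Add1,r1:Mul1,r2:15,r3:Add2

STATUS = TAG Add1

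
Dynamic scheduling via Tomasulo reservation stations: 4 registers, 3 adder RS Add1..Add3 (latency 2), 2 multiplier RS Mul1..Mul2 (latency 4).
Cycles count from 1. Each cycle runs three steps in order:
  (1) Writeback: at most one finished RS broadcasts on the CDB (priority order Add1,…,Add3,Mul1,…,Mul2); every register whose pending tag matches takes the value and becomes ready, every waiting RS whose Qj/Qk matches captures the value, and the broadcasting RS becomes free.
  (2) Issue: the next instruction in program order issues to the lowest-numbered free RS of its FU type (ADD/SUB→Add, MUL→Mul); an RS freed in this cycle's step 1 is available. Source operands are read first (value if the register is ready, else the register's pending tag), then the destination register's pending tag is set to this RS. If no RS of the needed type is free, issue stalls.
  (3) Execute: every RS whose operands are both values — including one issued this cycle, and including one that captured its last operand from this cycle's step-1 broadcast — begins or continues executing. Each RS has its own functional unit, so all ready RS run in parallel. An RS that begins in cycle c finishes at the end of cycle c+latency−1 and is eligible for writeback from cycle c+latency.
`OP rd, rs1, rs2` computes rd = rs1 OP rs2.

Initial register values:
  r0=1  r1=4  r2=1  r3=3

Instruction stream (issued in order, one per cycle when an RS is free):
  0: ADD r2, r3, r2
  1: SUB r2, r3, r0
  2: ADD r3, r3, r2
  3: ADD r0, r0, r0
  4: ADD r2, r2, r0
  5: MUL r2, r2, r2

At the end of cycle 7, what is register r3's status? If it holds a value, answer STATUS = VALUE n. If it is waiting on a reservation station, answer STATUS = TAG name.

STATUS = VALUE 5

c1: issue ADD r2<-Add1 | r0:1,r1:4,r2:Add1,r3:3
c2: issue SUB r2<-Add2 | r0:1,r1:4,r2:Add2,r3:3
c3: CDB Add1=4; issue ADD r3<-Add1 | r0:1,r1:4,r2:Add2,r3:Add1
c4: CDB Add2=2; issue ADD r0<-Add2 | r0:Add2,r1:4,r2:2,r3:Add1
c5: issue ADD r2<-Add3 | r0:Add2,r1:4,r2:Add3,r3:Add1
c6: CDB Add1=5; issue MUL r2<-Mul1 | r0:Add2,r1:4,r2:Mul1,r3:5
c7: CDB Add2=2 | r0:2,r1:4,r2:Mul1,r3:5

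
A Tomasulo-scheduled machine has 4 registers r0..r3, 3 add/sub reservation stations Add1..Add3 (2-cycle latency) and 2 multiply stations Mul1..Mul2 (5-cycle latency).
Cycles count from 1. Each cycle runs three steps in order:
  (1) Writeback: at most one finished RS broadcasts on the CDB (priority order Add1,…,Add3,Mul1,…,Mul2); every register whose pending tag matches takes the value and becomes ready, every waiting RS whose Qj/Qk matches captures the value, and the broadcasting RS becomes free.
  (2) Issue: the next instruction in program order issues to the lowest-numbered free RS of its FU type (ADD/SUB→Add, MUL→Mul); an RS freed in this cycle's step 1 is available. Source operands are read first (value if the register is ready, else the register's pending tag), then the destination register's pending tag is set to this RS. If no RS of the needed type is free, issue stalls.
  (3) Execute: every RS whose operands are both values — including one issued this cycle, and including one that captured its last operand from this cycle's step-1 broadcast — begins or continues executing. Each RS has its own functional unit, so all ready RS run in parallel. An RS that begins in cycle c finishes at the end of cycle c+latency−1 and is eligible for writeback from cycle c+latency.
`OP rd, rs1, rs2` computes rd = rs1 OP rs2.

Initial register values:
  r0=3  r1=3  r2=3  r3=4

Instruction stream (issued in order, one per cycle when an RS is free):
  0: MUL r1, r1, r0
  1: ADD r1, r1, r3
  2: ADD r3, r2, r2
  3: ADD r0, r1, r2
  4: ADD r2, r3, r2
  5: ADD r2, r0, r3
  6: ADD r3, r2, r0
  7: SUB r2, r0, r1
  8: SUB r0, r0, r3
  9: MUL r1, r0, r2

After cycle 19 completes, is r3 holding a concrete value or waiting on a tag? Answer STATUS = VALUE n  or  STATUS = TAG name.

STATUS = VALUE 38

  c1: issue MUL r1<-Mul1  regs: r0:3,r1:Mul1,r2:3,r3:4
  c2: issue ADD r1<-Add1  regs: r0:3,r1:Add1,r2:3,r3:4
  c3: issue ADD r3<-Add2  regs: r0:3,r1:Add1,r2:3,r3:Add2
  c4: issue ADD r0<-Add3  regs: r0:Add3,r1:Add1,r2:3,r3:Add2
  c5: CDB Add2=6; issue ADD r2<-Add2  regs: r0:Add3,r1:Add1,r2:Add2,r3:6
  c6: CDB Mul1=9; stall  regs: r0:Add3,r1:Add1,r2:Add2,r3:6
  c7: CDB Add2=9; issue ADD r2<-Add2  regs: r0:Add3,r1:Add1,r2:Add2,r3:6
  c8: CDB Add1=13; issue ADD r3<-Add1  regs: r0:Add3,r1:13,r2:Add2,r3:Add1
  c9: stall  regs: r0:Add3,r1:13,r2:Add2,r3:Add1
  c10: CDB Add3=16; issue SUB r2<-Add3  regs: r0:16,r1:13,r2:Add3,r3:Add1
  c11: stall  regs: r0:16,r1:13,r2:Add3,r3:Add1
  c12: CDB Add2=22; issue SUB r0<-Add2  regs: r0:Add2,r1:13,r2:Add3,r3:Add1
  c13: CDB Add3=3; issue MUL r1<-Mul1  regs: r0:Add2,r1:Mul1,r2:3,r3:Add1
  c14: CDB Add1=38  regs: r0:Add2,r1:Mul1,r2:3,r3:38
  c15: -  regs: r0:Add2,r1:Mul1,r2:3,r3:38
  c16: CDB Add2=-22  regs: r0:-22,r1:Mul1,r2:3,r3:38
  c17: -  regs: r0:-22,r1:Mul1,r2:3,r3:38
  c18: -  regs: r0:-22,r1:Mul1,r2:3,r3:38
  c19: -  regs: r0:-22,r1:Mul1,r2:3,r3:38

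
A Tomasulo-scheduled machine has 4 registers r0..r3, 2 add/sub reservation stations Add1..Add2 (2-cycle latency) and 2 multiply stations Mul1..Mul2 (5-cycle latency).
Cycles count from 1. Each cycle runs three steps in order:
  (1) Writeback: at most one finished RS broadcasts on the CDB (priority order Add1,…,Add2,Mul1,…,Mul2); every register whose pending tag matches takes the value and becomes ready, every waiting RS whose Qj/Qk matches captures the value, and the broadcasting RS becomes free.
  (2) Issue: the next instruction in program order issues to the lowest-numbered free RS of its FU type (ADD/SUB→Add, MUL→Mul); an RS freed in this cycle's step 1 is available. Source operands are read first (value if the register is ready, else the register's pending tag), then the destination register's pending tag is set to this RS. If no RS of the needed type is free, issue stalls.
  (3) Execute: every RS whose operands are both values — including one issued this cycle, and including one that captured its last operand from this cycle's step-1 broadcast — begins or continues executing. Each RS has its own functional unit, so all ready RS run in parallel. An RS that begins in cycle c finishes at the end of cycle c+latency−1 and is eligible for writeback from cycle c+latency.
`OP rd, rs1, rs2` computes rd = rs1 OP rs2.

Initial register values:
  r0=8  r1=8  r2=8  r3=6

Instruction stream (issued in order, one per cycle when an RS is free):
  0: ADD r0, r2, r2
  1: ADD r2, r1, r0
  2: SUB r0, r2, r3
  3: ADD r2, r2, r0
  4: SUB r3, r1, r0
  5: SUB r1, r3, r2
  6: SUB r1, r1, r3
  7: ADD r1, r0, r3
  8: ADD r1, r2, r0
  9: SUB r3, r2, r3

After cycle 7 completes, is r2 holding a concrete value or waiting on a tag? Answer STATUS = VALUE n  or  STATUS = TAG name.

c1: issue ADD r0<-Add1 | r0:Add1,r1:8,r2:8,r3:6
c2: issue ADD r2<-Add2 | r0:Add1,r1:8,r2:Add2,r3:6
c3: CDB Add1=16; issue SUB r0<-Add1 | r0:Add1,r1:8,r2:Add2,r3:6
c4: stall | r0:Add1,r1:8,r2:Add2,r3:6
c5: CDB Add2=24; issue ADD r2<-Add2 | r0:Add1,r1:8,r2:Add2,r3:6
c6: stall | r0:Add1,r1:8,r2:Add2,r3:6
c7: CDB Add1=18; issue SUB r3<-Add1 | r0:18,r1:8,r2:Add2,r3:Add1

STATUS = TAG Add2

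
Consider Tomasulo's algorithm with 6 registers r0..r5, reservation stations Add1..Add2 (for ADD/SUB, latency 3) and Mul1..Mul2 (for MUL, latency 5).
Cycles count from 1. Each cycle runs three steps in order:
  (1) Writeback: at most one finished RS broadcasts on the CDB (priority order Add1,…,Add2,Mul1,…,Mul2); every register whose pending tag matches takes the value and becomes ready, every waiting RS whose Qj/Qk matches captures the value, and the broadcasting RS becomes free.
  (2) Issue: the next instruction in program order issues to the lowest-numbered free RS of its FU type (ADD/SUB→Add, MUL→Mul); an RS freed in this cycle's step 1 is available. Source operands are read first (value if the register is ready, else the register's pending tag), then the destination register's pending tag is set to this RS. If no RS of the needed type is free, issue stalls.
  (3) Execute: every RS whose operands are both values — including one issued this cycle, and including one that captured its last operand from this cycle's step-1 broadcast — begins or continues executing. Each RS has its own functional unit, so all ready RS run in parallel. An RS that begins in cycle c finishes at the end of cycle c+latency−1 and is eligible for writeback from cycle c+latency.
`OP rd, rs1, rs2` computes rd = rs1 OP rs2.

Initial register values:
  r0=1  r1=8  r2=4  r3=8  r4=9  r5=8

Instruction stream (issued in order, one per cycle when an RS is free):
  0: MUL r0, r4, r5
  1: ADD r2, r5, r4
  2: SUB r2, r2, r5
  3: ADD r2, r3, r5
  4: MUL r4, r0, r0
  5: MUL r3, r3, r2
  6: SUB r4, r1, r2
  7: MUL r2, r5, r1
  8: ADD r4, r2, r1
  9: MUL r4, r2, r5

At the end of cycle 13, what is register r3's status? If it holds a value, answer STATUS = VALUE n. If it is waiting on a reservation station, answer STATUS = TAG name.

  c1: issue MUL r0<-Mul1  regs: r0:Mul1,r1:8,r2:4,r3:8,r4:9,r5:8
  c2: issue ADD r2<-Add1  regs: r0:Mul1,r1:8,r2:Add1,r3:8,r4:9,r5:8
  c3: issue SUB r2<-Add2  regs: r0:Mul1,r1:8,r2:Add2,r3:8,r4:9,r5:8
  c4: stall  regs: r0:Mul1,r1:8,r2:Add2,r3:8,r4:9,r5:8
  c5: CDB Add1=17; issue ADD r2<-Add1  regs: r0:Mul1,r1:8,r2:Add1,r3:8,r4:9,r5:8
  c6: CDB Mul1=72; issue MUL r4<-Mul1  regs: r0:72,r1:8,r2:Add1,r3:8,r4:Mul1,r5:8
  c7: issue MUL r3<-Mul2  regs: r0:72,r1:8,r2:Add1,r3:Mul2,r4:Mul1,r5:8
  c8: CDB Add1=16; issue SUB r4<-Add1  regs: r0:72,r1:8,r2:16,r3:Mul2,r4:Add1,r5:8
  c9: CDB Add2=9; stall  regs: r0:72,r1:8,r2:16,r3:Mul2,r4:Add1,r5:8
  c10: stall  regs: r0:72,r1:8,r2:16,r3:Mul2,r4:Add1,r5:8
  c11: CDB Add1=-8; stall  regs: r0:72,r1:8,r2:16,r3:Mul2,r4:-8,r5:8
  c12: CDB Mul1=5184; issue MUL r2<-Mul1  regs: r0:72,r1:8,r2:Mul1,r3:Mul2,r4:-8,r5:8
  c13: CDB Mul2=128; issue ADD r4<-Add1  regs: r0:72,r1:8,r2:Mul1,r3:128,r4:Add1,r5:8

STATUS = VALUE 128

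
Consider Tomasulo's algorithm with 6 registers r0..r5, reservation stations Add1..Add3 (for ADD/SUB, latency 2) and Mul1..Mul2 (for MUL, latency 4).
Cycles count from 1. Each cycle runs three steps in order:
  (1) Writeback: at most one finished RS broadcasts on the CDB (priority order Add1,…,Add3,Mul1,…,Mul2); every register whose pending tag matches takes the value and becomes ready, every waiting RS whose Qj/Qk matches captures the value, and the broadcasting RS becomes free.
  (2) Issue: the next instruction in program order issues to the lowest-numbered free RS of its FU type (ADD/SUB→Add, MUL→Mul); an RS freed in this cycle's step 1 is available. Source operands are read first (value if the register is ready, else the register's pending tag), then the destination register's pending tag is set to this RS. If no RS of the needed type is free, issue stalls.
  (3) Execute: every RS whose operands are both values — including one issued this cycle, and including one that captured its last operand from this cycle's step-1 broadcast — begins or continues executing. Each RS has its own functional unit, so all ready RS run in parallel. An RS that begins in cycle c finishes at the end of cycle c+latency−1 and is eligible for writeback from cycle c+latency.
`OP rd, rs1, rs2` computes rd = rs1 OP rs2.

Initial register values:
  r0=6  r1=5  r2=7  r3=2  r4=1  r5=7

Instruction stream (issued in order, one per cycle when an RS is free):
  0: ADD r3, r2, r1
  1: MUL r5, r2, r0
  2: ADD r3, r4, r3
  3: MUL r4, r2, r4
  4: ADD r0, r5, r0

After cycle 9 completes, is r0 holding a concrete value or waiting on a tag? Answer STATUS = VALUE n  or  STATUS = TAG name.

  c1: issue ADD r3<-Add1  regs: r0:6,r1:5,r2:7,r3:Add1,r4:1,r5:7
  c2: issue MUL r5<-Mul1  regs: r0:6,r1:5,r2:7,r3:Add1,r4:1,r5:Mul1
  c3: CDB Add1=12; issue ADD r3<-Add1  regs: r0:6,r1:5,r2:7,r3:Add1,r4:1,r5:Mul1
  c4: issue MUL r4<-Mul2  regs: r0:6,r1:5,r2:7,r3:Add1,r4:Mul2,r5:Mul1
  c5: CDB Add1=13; issue ADD r0<-Add1  regs: r0:Add1,r1:5,r2:7,r3:13,r4:Mul2,r5:Mul1
  c6: CDB Mul1=42  regs: r0:Add1,r1:5,r2:7,r3:13,r4:Mul2,r5:42
  c7: -  regs: r0:Add1,r1:5,r2:7,r3:13,r4:Mul2,r5:42
  c8: CDB Add1=48  regs: r0:48,r1:5,r2:7,r3:13,r4:Mul2,r5:42
  c9: CDB Mul2=7  regs: r0:48,r1:5,r2:7,r3:13,r4:7,r5:42

STATUS = VALUE 48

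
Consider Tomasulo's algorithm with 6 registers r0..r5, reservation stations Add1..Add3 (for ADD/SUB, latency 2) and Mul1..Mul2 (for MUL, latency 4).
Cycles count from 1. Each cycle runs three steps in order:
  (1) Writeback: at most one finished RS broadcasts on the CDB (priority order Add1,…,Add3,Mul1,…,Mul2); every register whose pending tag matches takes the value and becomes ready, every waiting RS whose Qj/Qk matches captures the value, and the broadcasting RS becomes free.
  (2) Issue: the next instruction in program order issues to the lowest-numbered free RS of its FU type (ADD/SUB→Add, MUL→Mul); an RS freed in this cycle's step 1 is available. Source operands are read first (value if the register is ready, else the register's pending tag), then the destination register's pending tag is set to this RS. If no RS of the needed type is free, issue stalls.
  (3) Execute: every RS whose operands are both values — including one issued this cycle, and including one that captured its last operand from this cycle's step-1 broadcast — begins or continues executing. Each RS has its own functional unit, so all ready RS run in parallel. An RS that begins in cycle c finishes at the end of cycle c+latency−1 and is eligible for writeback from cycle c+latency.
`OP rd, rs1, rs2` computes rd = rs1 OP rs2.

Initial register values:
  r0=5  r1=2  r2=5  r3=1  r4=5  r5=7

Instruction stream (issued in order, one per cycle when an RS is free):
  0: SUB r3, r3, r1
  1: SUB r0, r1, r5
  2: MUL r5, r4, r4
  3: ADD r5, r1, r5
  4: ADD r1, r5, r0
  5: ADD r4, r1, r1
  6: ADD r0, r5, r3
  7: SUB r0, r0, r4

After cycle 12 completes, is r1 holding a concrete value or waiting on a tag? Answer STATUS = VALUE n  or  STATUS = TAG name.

STATUS = VALUE 22

c1: issue SUB r3<-Add1 | r0:5,r1:2,r2:5,r3:Add1,r4:5,r5:7
c2: issue SUB r0<-Add2 | r0:Add2,r1:2,r2:5,r3:Add1,r4:5,r5:7
c3: CDB Add1=-1; issue MUL r5<-Mul1 | r0:Add2,r1:2,r2:5,r3:-1,r4:5,r5:Mul1
c4: CDB Add2=-5; issue ADD r5<-Add1 | r0:-5,r1:2,r2:5,r3:-1,r4:5,r5:Add1
c5: issue ADD r1<-Add2 | r0:-5,r1:Add2,r2:5,r3:-1,r4:5,r5:Add1
c6: issue ADD r4<-Add3 | r0:-5,r1:Add2,r2:5,r3:-1,r4:Add3,r5:Add1
c7: CDB Mul1=25; stall | r0:-5,r1:Add2,r2:5,r3:-1,r4:Add3,r5:Add1
c8: stall | r0:-5,r1:Add2,r2:5,r3:-1,r4:Add3,r5:Add1
c9: CDB Add1=27; issue ADD r0<-Add1 | r0:Add1,r1:Add2,r2:5,r3:-1,r4:Add3,r5:27
c10: stall | r0:Add1,r1:Add2,r2:5,r3:-1,r4:Add3,r5:27
c11: CDB Add1=26; issue SUB r0<-Add1 | r0:Add1,r1:Add2,r2:5,r3:-1,r4:Add3,r5:27
c12: CDB Add2=22 | r0:Add1,r1:22,r2:5,r3:-1,r4:Add3,r5:27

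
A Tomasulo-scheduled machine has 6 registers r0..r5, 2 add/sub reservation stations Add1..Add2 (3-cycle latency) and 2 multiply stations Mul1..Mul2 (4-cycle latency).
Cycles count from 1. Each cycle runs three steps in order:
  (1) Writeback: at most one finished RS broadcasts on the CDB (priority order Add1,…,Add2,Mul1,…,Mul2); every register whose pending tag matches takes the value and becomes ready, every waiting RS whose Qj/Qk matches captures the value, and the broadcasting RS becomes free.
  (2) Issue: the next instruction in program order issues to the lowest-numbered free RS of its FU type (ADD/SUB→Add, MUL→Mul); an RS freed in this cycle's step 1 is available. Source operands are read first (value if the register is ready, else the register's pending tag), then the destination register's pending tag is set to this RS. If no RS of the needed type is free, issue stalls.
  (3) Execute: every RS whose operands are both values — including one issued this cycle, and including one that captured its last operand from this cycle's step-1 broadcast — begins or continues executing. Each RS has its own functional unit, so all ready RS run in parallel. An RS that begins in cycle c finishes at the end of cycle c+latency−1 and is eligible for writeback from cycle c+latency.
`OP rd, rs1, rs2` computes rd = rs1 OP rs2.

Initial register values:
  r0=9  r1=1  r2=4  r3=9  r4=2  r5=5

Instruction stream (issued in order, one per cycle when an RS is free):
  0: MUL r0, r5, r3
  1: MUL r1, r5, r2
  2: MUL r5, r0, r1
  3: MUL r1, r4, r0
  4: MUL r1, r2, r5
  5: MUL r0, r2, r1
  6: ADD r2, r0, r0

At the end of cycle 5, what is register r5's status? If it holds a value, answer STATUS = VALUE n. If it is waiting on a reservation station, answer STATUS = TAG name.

c1: issue MUL r0<-Mul1 | r0:Mul1,r1:1,r2:4,r3:9,r4:2,r5:5
c2: issue MUL r1<-Mul2 | r0:Mul1,r1:Mul2,r2:4,r3:9,r4:2,r5:5
c3: stall | r0:Mul1,r1:Mul2,r2:4,r3:9,r4:2,r5:5
c4: stall | r0:Mul1,r1:Mul2,r2:4,r3:9,r4:2,r5:5
c5: CDB Mul1=45; issue MUL r5<-Mul1 | r0:45,r1:Mul2,r2:4,r3:9,r4:2,r5:Mul1

STATUS = TAG Mul1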